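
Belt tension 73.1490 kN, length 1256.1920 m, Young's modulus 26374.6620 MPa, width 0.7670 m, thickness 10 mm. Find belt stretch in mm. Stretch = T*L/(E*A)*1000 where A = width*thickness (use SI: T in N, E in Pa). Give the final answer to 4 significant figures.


A = 0.7670 * 0.01 = 0.00767 m^2
Stretch = 73.1490*1000 * 1256.1920 / (26374.6620e6 * 0.00767) * 1000
Stretch = 454.2 mm


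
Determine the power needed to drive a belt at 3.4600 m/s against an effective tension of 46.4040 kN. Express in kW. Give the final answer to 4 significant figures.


P = Te * v = 46.4040 * 3.4600
P = 160.6 kW


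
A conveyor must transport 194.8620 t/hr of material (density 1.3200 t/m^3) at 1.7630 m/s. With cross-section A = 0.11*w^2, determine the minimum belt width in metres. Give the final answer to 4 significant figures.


A_req = 194.8620 / (1.7630 * 1.3200 * 3600) = 0.0232594 m^2
w = sqrt(0.0232594 / 0.11)
w = 0.4598 m


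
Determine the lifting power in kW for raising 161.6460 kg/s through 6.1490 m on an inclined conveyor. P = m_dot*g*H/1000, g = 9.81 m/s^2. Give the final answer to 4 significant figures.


P = 161.6460 * 9.81 * 6.1490 / 1000
P = 9.751 kW


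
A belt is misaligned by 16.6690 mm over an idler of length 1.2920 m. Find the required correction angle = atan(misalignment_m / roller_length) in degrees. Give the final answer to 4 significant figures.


misalign_m = 16.6690 / 1000 = 0.016669 m
angle = atan(0.016669 / 1.2920)
angle = 0.7392 deg


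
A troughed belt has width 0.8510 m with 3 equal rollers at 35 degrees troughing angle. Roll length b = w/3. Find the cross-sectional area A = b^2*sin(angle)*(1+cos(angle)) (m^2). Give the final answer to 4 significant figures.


b = 0.8510/3 = 0.283667 m
A = 0.283667^2 * sin(35 deg) * (1 + cos(35 deg))
A = 0.08396 m^2


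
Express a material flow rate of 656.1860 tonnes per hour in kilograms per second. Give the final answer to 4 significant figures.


m_dot = 656.1860 * 1000 / 3600
m_dot = 182.3 kg/s


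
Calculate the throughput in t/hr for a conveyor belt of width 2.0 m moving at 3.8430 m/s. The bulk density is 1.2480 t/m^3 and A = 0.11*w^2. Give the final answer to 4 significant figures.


A = 0.11 * 2.0^2 = 0.44 m^2
C = 0.44 * 3.8430 * 1.2480 * 3600
C = 7597 t/hr


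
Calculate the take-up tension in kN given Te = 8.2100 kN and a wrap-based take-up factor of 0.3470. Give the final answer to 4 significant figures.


T_tu = 8.2100 * 0.3470
T_tu = 2.849 kN


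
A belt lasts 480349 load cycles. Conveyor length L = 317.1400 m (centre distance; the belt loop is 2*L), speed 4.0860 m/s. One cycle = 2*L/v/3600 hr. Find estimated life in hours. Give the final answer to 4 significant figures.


cycle_time = 2 * 317.1400 / 4.0860 / 3600 = 0.0431201 hr
life = 480349 * 0.0431201 = 20710 hours


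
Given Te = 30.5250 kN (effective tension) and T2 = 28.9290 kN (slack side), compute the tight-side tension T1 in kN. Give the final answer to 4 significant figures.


T1 = Te + T2 = 30.5250 + 28.9290
T1 = 59.45 kN


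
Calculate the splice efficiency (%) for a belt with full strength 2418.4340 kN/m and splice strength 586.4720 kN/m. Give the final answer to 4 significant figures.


Eff = 586.4720 / 2418.4340 * 100
Eff = 24.25 %


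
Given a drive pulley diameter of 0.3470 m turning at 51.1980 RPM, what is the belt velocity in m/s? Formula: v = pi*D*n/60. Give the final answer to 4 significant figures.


v = pi * 0.3470 * 51.1980 / 60
v = 0.9302 m/s


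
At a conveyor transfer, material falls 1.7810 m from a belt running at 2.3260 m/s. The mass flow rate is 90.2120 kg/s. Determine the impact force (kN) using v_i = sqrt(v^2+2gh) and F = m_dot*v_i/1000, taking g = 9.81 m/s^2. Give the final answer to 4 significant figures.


v_i = sqrt(2.3260^2 + 2*9.81*1.7810) = 6.35244 m/s
F = 90.2120 * 6.35244 / 1000
F = 0.5731 kN


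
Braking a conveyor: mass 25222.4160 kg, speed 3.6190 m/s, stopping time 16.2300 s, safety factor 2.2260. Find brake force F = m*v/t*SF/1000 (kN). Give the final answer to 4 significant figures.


F = 25222.4160 * 3.6190 / 16.2300 * 2.2260 / 1000
F = 12.52 kN


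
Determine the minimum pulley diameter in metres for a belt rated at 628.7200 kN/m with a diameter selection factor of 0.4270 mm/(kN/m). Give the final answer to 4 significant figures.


D = 628.7200 * 0.4270 / 1000
D = 0.2685 m


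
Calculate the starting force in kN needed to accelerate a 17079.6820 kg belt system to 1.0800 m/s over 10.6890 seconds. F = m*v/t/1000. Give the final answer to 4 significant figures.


F = 17079.6820 * 1.0800 / 10.6890 / 1000
F = 1.726 kN


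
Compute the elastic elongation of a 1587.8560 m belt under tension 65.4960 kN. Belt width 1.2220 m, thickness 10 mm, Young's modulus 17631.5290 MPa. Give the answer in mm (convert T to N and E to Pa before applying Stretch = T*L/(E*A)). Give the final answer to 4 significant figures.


A = 1.2220 * 0.01 = 0.01222 m^2
Stretch = 65.4960*1000 * 1587.8560 / (17631.5290e6 * 0.01222) * 1000
Stretch = 482.7 mm


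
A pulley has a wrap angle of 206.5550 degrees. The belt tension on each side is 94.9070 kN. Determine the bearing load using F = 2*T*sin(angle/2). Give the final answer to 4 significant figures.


F = 2 * 94.9070 * sin(206.5550/2 deg)
F = 184.7 kN


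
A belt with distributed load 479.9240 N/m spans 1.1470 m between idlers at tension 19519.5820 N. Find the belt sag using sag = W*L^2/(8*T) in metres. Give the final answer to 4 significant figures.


sag = 479.9240 * 1.1470^2 / (8 * 19519.5820)
sag = 0.004043 m


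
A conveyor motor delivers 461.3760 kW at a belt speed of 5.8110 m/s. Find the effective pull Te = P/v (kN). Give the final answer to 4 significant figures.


Te = P / v = 461.3760 / 5.8110
Te = 79.40 kN


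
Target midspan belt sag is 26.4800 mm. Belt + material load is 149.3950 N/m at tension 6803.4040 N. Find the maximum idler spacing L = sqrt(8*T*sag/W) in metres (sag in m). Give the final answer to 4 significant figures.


sag = 26.4800/1000 = 0.026480 m
L = sqrt(8 * 6803.4040 * 0.026480 / 149.3950)
L = 3.106 m


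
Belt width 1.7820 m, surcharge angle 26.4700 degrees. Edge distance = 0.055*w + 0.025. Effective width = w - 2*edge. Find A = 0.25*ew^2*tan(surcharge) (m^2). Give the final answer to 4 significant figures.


edge = 0.055*1.7820 + 0.025 = 0.12301 m
ew = 1.7820 - 2*0.12301 = 1.53598 m
A = 0.25 * 1.53598^2 * tan(26.4700 deg)
A = 0.2937 m^2


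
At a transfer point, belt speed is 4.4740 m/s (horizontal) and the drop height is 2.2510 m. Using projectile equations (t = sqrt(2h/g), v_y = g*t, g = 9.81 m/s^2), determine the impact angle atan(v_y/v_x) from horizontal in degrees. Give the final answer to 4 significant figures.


t = sqrt(2*2.2510/9.81) = 0.677436 s
v_y = 9.81 * 0.677436 = 6.64565 m/s
angle = atan(6.64565 / 4.4740) = 56.05 deg


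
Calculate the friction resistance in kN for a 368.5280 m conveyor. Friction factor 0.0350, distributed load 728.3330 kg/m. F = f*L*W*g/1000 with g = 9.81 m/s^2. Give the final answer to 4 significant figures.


F = 0.0350 * 368.5280 * 728.3330 * 9.81 / 1000
F = 92.16 kN


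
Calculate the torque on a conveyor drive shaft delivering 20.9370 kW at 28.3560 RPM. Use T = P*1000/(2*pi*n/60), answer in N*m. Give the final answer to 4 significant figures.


omega = 2*pi*28.3560/60 = 2.96943 rad/s
T = 20.9370*1000 / 2.96943
T = 7051 N*m


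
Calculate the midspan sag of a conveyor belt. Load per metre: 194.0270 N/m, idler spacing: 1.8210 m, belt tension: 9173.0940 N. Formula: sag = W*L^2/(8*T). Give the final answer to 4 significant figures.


sag = 194.0270 * 1.8210^2 / (8 * 9173.0940)
sag = 0.008768 m


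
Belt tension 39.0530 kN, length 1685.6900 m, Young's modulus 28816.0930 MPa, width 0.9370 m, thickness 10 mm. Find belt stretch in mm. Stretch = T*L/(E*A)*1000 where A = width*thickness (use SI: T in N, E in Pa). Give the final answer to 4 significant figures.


A = 0.9370 * 0.01 = 0.00937 m^2
Stretch = 39.0530*1000 * 1685.6900 / (28816.0930e6 * 0.00937) * 1000
Stretch = 243.8 mm


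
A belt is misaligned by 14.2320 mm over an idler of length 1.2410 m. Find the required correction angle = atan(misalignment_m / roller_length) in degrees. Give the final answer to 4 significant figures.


misalign_m = 14.2320 / 1000 = 0.014232 m
angle = atan(0.014232 / 1.2410)
angle = 0.6570 deg


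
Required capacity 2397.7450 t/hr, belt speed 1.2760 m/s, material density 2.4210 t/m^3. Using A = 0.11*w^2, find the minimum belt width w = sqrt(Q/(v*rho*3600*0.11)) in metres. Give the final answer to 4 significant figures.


A_req = 2397.7450 / (1.2760 * 2.4210 * 3600) = 0.215603 m^2
w = sqrt(0.215603 / 0.11)
w = 1.400 m


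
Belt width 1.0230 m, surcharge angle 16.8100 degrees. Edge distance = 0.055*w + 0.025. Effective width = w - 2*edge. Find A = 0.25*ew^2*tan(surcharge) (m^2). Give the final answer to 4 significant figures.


edge = 0.055*1.0230 + 0.025 = 0.081265 m
ew = 1.0230 - 2*0.081265 = 0.86047 m
A = 0.25 * 0.86047^2 * tan(16.8100 deg)
A = 0.05592 m^2


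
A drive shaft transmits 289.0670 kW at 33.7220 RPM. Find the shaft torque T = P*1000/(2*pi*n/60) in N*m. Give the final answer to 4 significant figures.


omega = 2*pi*33.7220/60 = 3.53136 rad/s
T = 289.0670*1000 / 3.53136
T = 81860 N*m


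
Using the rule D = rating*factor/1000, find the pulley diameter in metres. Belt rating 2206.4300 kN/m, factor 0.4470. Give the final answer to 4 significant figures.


D = 2206.4300 * 0.4470 / 1000
D = 0.9863 m


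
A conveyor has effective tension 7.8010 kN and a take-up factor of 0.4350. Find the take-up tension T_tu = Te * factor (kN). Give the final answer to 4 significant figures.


T_tu = 7.8010 * 0.4350
T_tu = 3.393 kN


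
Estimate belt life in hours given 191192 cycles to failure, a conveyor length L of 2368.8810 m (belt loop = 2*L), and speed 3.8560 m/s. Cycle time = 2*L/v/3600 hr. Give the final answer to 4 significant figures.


cycle_time = 2 * 2368.8810 / 3.8560 / 3600 = 0.341298 hr
life = 191192 * 0.341298 = 65250 hours


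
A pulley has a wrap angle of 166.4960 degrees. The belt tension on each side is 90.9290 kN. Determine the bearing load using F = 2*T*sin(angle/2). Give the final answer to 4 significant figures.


F = 2 * 90.9290 * sin(166.4960/2 deg)
F = 180.6 kN


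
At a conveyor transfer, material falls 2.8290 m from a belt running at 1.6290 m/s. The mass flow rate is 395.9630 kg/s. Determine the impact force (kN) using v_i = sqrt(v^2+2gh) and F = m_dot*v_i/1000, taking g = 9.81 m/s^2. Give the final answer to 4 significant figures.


v_i = sqrt(1.6290^2 + 2*9.81*2.8290) = 7.62618 m/s
F = 395.9630 * 7.62618 / 1000
F = 3.020 kN


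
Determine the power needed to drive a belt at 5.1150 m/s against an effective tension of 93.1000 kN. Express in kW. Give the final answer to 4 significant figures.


P = Te * v = 93.1000 * 5.1150
P = 476.2 kW


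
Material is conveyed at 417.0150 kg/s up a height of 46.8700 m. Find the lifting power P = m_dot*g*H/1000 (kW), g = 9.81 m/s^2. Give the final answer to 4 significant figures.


P = 417.0150 * 9.81 * 46.8700 / 1000
P = 191.7 kW


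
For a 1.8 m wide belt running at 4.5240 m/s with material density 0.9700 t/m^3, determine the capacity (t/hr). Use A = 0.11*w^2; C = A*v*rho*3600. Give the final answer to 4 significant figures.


A = 0.11 * 1.8^2 = 0.3564 m^2
C = 0.3564 * 4.5240 * 0.9700 * 3600
C = 5630 t/hr


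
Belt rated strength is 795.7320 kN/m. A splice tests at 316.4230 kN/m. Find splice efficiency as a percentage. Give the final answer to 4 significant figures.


Eff = 316.4230 / 795.7320 * 100
Eff = 39.77 %


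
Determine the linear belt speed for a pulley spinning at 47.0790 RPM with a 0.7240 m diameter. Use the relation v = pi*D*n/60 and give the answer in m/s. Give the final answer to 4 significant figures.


v = pi * 0.7240 * 47.0790 / 60
v = 1.785 m/s


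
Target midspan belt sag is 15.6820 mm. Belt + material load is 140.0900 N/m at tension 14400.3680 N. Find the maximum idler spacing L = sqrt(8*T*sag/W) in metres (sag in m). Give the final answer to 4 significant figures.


sag = 15.6820/1000 = 0.015682 m
L = sqrt(8 * 14400.3680 * 0.015682 / 140.0900)
L = 3.591 m


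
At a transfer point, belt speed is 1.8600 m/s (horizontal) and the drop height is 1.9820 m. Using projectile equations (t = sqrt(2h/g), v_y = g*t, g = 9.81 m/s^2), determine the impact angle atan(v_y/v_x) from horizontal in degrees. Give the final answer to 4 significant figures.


t = sqrt(2*1.9820/9.81) = 0.635671 s
v_y = 9.81 * 0.635671 = 6.23593 m/s
angle = atan(6.23593 / 1.8600) = 73.39 deg


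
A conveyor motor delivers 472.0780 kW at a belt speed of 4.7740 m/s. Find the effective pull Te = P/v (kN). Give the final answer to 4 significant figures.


Te = P / v = 472.0780 / 4.7740
Te = 98.89 kN


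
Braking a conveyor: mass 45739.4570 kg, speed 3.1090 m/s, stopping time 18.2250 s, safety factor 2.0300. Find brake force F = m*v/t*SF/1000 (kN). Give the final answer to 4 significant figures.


F = 45739.4570 * 3.1090 / 18.2250 * 2.0300 / 1000
F = 15.84 kN


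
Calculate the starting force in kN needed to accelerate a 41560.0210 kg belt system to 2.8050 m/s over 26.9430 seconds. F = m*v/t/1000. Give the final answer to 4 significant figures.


F = 41560.0210 * 2.8050 / 26.9430 / 1000
F = 4.327 kN


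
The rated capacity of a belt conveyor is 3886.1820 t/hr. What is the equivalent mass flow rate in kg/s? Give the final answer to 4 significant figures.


m_dot = 3886.1820 * 1000 / 3600
m_dot = 1079 kg/s


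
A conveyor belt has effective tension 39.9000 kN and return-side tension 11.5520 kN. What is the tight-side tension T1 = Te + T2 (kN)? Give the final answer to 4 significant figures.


T1 = Te + T2 = 39.9000 + 11.5520
T1 = 51.45 kN


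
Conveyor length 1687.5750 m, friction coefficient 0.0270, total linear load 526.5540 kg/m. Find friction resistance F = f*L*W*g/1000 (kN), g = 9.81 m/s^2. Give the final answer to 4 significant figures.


F = 0.0270 * 1687.5750 * 526.5540 * 9.81 / 1000
F = 235.4 kN


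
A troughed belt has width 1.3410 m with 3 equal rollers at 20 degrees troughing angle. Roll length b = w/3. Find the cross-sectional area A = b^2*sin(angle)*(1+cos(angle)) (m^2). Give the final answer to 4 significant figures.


b = 1.3410/3 = 0.447 m
A = 0.447^2 * sin(20 deg) * (1 + cos(20 deg))
A = 0.1326 m^2


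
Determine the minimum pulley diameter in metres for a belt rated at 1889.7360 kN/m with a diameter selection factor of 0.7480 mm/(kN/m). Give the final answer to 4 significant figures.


D = 1889.7360 * 0.7480 / 1000
D = 1.414 m


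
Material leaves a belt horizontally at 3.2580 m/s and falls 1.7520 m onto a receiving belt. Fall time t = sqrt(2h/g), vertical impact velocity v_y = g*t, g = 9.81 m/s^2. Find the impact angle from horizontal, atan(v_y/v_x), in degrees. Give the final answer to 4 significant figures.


t = sqrt(2*1.7520/9.81) = 0.597651 s
v_y = 9.81 * 0.597651 = 5.86296 m/s
angle = atan(5.86296 / 3.2580) = 60.94 deg


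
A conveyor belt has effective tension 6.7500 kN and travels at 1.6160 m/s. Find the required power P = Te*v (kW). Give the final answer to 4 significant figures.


P = Te * v = 6.7500 * 1.6160
P = 10.91 kW


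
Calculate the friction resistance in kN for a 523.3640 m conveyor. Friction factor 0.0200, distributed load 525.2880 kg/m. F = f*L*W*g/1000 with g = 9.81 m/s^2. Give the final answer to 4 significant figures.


F = 0.0200 * 523.3640 * 525.2880 * 9.81 / 1000
F = 53.94 kN


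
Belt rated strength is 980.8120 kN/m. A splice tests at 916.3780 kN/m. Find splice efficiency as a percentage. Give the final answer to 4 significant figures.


Eff = 916.3780 / 980.8120 * 100
Eff = 93.43 %


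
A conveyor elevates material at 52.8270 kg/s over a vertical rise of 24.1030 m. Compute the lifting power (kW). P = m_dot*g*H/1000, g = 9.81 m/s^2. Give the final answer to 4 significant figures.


P = 52.8270 * 9.81 * 24.1030 / 1000
P = 12.49 kW


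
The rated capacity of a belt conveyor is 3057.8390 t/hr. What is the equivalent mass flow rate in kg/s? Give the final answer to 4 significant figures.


m_dot = 3057.8390 * 1000 / 3600
m_dot = 849.4 kg/s


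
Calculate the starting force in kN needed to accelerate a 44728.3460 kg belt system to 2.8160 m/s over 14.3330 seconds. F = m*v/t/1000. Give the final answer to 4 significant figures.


F = 44728.3460 * 2.8160 / 14.3330 / 1000
F = 8.788 kN


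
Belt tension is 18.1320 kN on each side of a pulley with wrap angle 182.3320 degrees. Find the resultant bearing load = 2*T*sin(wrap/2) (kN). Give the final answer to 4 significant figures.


F = 2 * 18.1320 * sin(182.3320/2 deg)
F = 36.26 kN


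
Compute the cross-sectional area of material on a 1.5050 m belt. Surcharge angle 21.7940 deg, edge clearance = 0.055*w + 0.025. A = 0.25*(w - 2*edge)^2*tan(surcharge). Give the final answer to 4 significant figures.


edge = 0.055*1.5050 + 0.025 = 0.107775 m
ew = 1.5050 - 2*0.107775 = 1.28945 m
A = 0.25 * 1.28945^2 * tan(21.7940 deg)
A = 0.1662 m^2


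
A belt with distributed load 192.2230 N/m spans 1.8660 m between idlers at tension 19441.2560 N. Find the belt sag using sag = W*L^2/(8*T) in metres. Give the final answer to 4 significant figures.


sag = 192.2230 * 1.8660^2 / (8 * 19441.2560)
sag = 0.004303 m


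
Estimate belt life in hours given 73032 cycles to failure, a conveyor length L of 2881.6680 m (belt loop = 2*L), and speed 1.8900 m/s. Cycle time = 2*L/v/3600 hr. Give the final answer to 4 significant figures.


cycle_time = 2 * 2881.6680 / 1.8900 / 3600 = 0.847051 hr
life = 73032 * 0.847051 = 61860 hours


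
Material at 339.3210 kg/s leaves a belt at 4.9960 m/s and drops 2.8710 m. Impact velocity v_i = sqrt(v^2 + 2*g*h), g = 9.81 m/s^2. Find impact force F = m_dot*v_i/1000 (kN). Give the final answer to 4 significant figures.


v_i = sqrt(4.9960^2 + 2*9.81*2.8710) = 9.01604 m/s
F = 339.3210 * 9.01604 / 1000
F = 3.059 kN


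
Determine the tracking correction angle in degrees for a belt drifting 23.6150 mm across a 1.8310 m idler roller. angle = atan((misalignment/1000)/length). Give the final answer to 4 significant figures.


misalign_m = 23.6150 / 1000 = 0.023615 m
angle = atan(0.023615 / 1.8310)
angle = 0.7389 deg


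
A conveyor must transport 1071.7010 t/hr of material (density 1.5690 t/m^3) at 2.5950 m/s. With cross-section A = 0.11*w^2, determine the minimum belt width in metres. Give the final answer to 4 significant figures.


A_req = 1071.7010 / (2.5950 * 1.5690 * 3600) = 0.0731157 m^2
w = sqrt(0.0731157 / 0.11)
w = 0.8153 m


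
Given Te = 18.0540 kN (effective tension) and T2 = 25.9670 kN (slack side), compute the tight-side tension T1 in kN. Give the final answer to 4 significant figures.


T1 = Te + T2 = 18.0540 + 25.9670
T1 = 44.02 kN


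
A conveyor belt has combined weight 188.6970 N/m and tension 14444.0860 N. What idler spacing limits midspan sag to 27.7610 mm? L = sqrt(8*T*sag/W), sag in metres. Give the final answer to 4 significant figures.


sag = 27.7610/1000 = 0.027761 m
L = sqrt(8 * 14444.0860 * 0.027761 / 188.6970)
L = 4.123 m


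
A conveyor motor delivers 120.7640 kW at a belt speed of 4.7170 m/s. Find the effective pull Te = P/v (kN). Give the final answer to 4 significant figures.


Te = P / v = 120.7640 / 4.7170
Te = 25.60 kN


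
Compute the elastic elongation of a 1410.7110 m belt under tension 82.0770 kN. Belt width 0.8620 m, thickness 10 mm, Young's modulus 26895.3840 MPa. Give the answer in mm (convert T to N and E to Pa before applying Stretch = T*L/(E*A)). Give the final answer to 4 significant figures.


A = 0.8620 * 0.01 = 0.00862 m^2
Stretch = 82.0770*1000 * 1410.7110 / (26895.3840e6 * 0.00862) * 1000
Stretch = 499.4 mm


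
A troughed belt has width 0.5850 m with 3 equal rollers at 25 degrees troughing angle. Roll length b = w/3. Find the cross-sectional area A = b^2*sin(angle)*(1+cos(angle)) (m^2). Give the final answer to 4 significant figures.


b = 0.5850/3 = 0.195 m
A = 0.195^2 * sin(25 deg) * (1 + cos(25 deg))
A = 0.03063 m^2


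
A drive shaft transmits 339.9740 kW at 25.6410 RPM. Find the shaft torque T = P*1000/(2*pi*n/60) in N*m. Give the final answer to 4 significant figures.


omega = 2*pi*25.6410/60 = 2.68512 rad/s
T = 339.9740*1000 / 2.68512
T = 126600 N*m


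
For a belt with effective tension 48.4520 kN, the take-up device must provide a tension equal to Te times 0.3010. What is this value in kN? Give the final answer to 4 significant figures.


T_tu = 48.4520 * 0.3010
T_tu = 14.58 kN


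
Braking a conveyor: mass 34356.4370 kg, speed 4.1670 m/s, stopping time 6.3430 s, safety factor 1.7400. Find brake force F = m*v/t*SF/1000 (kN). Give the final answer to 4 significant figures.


F = 34356.4370 * 4.1670 / 6.3430 * 1.7400 / 1000
F = 39.27 kN


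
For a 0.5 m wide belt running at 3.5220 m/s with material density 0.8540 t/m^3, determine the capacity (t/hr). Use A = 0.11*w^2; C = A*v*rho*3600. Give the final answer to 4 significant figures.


A = 0.11 * 0.5^2 = 0.0275 m^2
C = 0.0275 * 3.5220 * 0.8540 * 3600
C = 297.8 t/hr


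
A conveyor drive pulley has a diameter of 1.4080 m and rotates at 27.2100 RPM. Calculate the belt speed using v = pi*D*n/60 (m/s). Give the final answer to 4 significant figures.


v = pi * 1.4080 * 27.2100 / 60
v = 2.006 m/s


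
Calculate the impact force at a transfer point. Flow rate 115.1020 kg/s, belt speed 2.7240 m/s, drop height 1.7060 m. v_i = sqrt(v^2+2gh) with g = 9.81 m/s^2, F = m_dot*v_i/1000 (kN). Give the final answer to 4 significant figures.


v_i = sqrt(2.7240^2 + 2*9.81*1.7060) = 6.39468 m/s
F = 115.1020 * 6.39468 / 1000
F = 0.7360 kN


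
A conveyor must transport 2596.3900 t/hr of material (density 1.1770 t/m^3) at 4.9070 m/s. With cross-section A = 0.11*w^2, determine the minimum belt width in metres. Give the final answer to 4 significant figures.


A_req = 2596.3900 / (4.9070 * 1.1770 * 3600) = 0.124875 m^2
w = sqrt(0.124875 / 0.11)
w = 1.065 m


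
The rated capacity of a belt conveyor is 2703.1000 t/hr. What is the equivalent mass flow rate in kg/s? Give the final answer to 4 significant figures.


m_dot = 2703.1000 * 1000 / 3600
m_dot = 750.9 kg/s


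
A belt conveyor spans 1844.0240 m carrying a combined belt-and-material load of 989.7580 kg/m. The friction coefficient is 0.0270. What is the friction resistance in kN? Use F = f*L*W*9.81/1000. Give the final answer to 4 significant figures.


F = 0.0270 * 1844.0240 * 989.7580 * 9.81 / 1000
F = 483.4 kN


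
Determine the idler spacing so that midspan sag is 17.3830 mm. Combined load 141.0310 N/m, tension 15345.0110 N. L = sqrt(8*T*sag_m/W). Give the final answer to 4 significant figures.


sag = 17.3830/1000 = 0.017383 m
L = sqrt(8 * 15345.0110 * 0.017383 / 141.0310)
L = 3.890 m


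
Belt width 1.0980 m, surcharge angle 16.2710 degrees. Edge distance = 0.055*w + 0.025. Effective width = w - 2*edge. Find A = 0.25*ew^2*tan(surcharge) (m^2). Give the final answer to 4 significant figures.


edge = 0.055*1.0980 + 0.025 = 0.08539 m
ew = 1.0980 - 2*0.08539 = 0.92722 m
A = 0.25 * 0.92722^2 * tan(16.2710 deg)
A = 0.06273 m^2


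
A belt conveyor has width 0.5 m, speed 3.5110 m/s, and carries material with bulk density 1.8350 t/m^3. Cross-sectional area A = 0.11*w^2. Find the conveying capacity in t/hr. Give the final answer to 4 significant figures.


A = 0.11 * 0.5^2 = 0.0275 m^2
C = 0.0275 * 3.5110 * 1.8350 * 3600
C = 637.8 t/hr


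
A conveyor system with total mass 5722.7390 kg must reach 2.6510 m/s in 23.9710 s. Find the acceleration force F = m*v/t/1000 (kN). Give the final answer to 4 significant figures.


F = 5722.7390 * 2.6510 / 23.9710 / 1000
F = 0.6329 kN


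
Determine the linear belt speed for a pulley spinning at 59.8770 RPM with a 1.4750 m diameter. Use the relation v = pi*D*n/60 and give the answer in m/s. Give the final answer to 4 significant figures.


v = pi * 1.4750 * 59.8770 / 60
v = 4.624 m/s


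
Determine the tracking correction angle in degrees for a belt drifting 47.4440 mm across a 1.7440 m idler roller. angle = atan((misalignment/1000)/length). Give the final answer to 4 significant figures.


misalign_m = 47.4440 / 1000 = 0.047444 m
angle = atan(0.047444 / 1.7440)
angle = 1.558 deg


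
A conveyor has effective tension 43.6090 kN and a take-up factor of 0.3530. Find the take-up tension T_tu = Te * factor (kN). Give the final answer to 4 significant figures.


T_tu = 43.6090 * 0.3530
T_tu = 15.39 kN


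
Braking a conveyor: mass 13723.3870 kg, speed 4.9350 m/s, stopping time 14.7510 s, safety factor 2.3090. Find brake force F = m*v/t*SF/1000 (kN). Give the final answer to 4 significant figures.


F = 13723.3870 * 4.9350 / 14.7510 * 2.3090 / 1000
F = 10.60 kN


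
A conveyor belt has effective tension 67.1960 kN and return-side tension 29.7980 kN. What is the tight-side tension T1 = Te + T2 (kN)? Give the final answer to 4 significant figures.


T1 = Te + T2 = 67.1960 + 29.7980
T1 = 96.99 kN


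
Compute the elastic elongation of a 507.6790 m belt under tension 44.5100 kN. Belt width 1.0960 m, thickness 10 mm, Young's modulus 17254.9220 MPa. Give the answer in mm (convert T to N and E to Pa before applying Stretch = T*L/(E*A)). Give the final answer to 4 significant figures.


A = 1.0960 * 0.01 = 0.01096 m^2
Stretch = 44.5100*1000 * 507.6790 / (17254.9220e6 * 0.01096) * 1000
Stretch = 119.5 mm


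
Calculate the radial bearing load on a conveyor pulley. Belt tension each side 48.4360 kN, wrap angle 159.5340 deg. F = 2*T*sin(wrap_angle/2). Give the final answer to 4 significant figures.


F = 2 * 48.4360 * sin(159.5340/2 deg)
F = 95.33 kN


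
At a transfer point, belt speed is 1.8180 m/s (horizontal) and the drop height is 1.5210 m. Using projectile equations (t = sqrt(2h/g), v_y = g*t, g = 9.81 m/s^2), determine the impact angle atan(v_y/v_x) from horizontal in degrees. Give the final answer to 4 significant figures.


t = sqrt(2*1.5210/9.81) = 0.556859 s
v_y = 9.81 * 0.556859 = 5.46279 m/s
angle = atan(5.46279 / 1.8180) = 71.59 deg


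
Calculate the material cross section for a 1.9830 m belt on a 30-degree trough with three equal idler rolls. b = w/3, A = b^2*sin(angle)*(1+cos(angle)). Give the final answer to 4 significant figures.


b = 1.9830/3 = 0.661 m
A = 0.661^2 * sin(30 deg) * (1 + cos(30 deg))
A = 0.4077 m^2


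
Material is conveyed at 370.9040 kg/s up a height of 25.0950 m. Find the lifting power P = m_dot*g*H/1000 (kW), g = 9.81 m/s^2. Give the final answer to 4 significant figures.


P = 370.9040 * 9.81 * 25.0950 / 1000
P = 91.31 kW


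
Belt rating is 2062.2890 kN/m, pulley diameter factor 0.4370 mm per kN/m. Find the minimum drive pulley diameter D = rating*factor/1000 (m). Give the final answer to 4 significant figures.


D = 2062.2890 * 0.4370 / 1000
D = 0.9012 m


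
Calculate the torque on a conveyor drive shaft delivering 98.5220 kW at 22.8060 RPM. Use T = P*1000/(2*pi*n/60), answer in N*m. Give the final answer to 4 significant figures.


omega = 2*pi*22.8060/60 = 2.38824 rad/s
T = 98.5220*1000 / 2.38824
T = 41250 N*m


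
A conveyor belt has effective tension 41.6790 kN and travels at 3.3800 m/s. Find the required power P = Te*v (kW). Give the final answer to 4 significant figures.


P = Te * v = 41.6790 * 3.3800
P = 140.9 kW


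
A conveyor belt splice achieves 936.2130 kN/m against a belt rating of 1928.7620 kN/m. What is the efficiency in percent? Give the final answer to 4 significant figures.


Eff = 936.2130 / 1928.7620 * 100
Eff = 48.54 %


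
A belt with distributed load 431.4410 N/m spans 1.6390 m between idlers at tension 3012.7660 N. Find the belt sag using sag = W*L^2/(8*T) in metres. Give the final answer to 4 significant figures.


sag = 431.4410 * 1.6390^2 / (8 * 3012.7660)
sag = 0.04809 m


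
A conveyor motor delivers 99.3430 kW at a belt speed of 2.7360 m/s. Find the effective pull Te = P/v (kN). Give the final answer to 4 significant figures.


Te = P / v = 99.3430 / 2.7360
Te = 36.31 kN


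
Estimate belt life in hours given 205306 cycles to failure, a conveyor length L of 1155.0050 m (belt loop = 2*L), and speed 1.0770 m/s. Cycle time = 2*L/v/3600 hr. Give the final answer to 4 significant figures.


cycle_time = 2 * 1155.0050 / 1.0770 / 3600 = 0.595793 hr
life = 205306 * 0.595793 = 122300 hours


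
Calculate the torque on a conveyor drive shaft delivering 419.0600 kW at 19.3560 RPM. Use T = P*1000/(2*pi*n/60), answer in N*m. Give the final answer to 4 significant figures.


omega = 2*pi*19.3560/60 = 2.02696 rad/s
T = 419.0600*1000 / 2.02696
T = 206700 N*m


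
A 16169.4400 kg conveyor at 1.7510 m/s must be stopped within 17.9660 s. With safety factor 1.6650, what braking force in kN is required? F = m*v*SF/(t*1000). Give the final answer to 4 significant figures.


F = 16169.4400 * 1.7510 / 17.9660 * 1.6650 / 1000
F = 2.624 kN


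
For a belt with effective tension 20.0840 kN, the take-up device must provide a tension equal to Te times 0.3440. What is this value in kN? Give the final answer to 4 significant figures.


T_tu = 20.0840 * 0.3440
T_tu = 6.909 kN


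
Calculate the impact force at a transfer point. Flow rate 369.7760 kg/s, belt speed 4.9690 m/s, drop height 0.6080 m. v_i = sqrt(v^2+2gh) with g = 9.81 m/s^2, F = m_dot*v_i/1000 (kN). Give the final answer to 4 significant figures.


v_i = sqrt(4.9690^2 + 2*9.81*0.6080) = 6.05144 m/s
F = 369.7760 * 6.05144 / 1000
F = 2.238 kN


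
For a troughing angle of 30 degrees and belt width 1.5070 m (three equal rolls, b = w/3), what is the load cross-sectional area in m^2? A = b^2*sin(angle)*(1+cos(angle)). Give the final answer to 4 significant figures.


b = 1.5070/3 = 0.502333 m
A = 0.502333^2 * sin(30 deg) * (1 + cos(30 deg))
A = 0.2354 m^2


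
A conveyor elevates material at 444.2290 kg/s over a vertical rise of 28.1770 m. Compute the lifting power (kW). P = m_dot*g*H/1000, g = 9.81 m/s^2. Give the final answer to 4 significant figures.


P = 444.2290 * 9.81 * 28.1770 / 1000
P = 122.8 kW


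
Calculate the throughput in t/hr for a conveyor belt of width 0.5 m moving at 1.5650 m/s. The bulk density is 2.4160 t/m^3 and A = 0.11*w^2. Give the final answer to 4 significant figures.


A = 0.11 * 0.5^2 = 0.0275 m^2
C = 0.0275 * 1.5650 * 2.4160 * 3600
C = 374.3 t/hr


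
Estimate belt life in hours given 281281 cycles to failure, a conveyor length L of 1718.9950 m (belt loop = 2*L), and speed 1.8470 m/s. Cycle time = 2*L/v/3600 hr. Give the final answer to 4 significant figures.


cycle_time = 2 * 1718.9950 / 1.8470 / 3600 = 0.517053 hr
life = 281281 * 0.517053 = 145400 hours


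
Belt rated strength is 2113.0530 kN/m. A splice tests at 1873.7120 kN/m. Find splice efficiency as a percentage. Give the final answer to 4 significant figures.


Eff = 1873.7120 / 2113.0530 * 100
Eff = 88.67 %


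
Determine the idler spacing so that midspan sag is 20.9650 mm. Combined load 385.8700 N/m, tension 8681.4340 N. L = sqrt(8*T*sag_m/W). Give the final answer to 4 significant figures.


sag = 20.9650/1000 = 0.020965 m
L = sqrt(8 * 8681.4340 * 0.020965 / 385.8700)
L = 1.943 m


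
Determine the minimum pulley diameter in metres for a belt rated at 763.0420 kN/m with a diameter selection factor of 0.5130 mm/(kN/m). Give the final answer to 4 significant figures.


D = 763.0420 * 0.5130 / 1000
D = 0.3914 m


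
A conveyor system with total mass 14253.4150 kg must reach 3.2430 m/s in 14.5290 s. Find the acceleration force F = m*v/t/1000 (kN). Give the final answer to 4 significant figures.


F = 14253.4150 * 3.2430 / 14.5290 / 1000
F = 3.181 kN


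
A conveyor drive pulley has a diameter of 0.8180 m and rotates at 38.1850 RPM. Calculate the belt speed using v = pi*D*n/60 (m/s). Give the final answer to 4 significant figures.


v = pi * 0.8180 * 38.1850 / 60
v = 1.635 m/s


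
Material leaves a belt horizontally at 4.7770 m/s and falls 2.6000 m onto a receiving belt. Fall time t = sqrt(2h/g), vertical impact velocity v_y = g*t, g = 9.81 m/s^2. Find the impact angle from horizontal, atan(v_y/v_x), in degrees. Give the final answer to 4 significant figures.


t = sqrt(2*2.6000/9.81) = 0.72806 s
v_y = 9.81 * 0.72806 = 7.14227 m/s
angle = atan(7.14227 / 4.7770) = 56.22 deg


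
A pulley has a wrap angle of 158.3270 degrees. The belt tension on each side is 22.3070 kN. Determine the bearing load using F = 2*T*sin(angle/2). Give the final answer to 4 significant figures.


F = 2 * 22.3070 * sin(158.3270/2 deg)
F = 43.82 kN


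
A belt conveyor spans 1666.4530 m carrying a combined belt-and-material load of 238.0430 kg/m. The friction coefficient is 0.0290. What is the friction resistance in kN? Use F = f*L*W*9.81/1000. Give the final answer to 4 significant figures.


F = 0.0290 * 1666.4530 * 238.0430 * 9.81 / 1000
F = 112.9 kN


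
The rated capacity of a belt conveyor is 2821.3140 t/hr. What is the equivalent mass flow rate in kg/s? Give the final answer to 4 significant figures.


m_dot = 2821.3140 * 1000 / 3600
m_dot = 783.7 kg/s


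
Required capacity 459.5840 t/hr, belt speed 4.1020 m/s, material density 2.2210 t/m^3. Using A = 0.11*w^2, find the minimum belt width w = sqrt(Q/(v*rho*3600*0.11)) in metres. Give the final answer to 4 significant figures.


A_req = 459.5840 / (4.1020 * 2.2210 * 3600) = 0.0140126 m^2
w = sqrt(0.0140126 / 0.11)
w = 0.3569 m


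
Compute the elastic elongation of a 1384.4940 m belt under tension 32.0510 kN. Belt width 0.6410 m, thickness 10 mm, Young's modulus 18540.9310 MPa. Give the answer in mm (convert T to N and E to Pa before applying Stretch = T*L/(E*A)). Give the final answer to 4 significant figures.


A = 0.6410 * 0.01 = 0.00641 m^2
Stretch = 32.0510*1000 * 1384.4940 / (18540.9310e6 * 0.00641) * 1000
Stretch = 373.4 mm


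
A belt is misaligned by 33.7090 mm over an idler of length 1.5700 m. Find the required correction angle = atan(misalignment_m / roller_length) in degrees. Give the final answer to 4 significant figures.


misalign_m = 33.7090 / 1000 = 0.033709 m
angle = atan(0.033709 / 1.5700)
angle = 1.230 deg


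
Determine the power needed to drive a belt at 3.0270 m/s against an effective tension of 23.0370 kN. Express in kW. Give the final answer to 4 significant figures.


P = Te * v = 23.0370 * 3.0270
P = 69.73 kW


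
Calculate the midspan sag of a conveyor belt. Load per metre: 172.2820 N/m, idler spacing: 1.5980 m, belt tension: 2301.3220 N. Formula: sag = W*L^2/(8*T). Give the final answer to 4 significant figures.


sag = 172.2820 * 1.5980^2 / (8 * 2301.3220)
sag = 0.02390 m


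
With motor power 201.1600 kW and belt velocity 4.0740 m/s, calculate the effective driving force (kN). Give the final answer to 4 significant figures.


Te = P / v = 201.1600 / 4.0740
Te = 49.38 kN


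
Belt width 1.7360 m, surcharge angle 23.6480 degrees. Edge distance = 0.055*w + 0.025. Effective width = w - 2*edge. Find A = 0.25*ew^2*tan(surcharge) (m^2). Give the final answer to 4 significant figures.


edge = 0.055*1.7360 + 0.025 = 0.12048 m
ew = 1.7360 - 2*0.12048 = 1.49504 m
A = 0.25 * 1.49504^2 * tan(23.6480 deg)
A = 0.2447 m^2


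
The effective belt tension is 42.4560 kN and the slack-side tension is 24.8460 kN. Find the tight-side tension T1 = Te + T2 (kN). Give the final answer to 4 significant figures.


T1 = Te + T2 = 42.4560 + 24.8460
T1 = 67.30 kN


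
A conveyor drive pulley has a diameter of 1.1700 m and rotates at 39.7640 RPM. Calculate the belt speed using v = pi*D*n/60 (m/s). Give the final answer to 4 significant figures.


v = pi * 1.1700 * 39.7640 / 60
v = 2.436 m/s


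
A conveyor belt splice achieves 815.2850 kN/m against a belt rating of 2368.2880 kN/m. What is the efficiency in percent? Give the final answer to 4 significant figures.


Eff = 815.2850 / 2368.2880 * 100
Eff = 34.43 %


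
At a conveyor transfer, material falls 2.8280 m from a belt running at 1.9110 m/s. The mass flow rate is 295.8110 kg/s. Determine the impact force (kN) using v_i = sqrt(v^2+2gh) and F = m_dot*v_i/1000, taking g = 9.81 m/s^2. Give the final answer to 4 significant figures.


v_i = sqrt(1.9110^2 + 2*9.81*2.8280) = 7.69008 m/s
F = 295.8110 * 7.69008 / 1000
F = 2.275 kN


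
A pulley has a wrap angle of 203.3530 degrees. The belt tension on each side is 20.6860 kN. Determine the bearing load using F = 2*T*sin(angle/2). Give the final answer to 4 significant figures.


F = 2 * 20.6860 * sin(203.3530/2 deg)
F = 40.52 kN


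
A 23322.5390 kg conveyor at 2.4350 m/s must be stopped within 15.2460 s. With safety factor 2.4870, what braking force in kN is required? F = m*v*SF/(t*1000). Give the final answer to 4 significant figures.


F = 23322.5390 * 2.4350 / 15.2460 * 2.4870 / 1000
F = 9.264 kN


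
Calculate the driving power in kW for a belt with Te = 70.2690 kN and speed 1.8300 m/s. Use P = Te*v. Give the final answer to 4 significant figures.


P = Te * v = 70.2690 * 1.8300
P = 128.6 kW


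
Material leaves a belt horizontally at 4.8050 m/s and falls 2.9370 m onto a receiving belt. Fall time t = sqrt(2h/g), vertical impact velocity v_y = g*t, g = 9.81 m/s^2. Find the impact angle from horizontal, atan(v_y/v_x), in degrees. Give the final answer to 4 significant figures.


t = sqrt(2*2.9370/9.81) = 0.773807 s
v_y = 9.81 * 0.773807 = 7.59105 m/s
angle = atan(7.59105 / 4.8050) = 57.67 deg


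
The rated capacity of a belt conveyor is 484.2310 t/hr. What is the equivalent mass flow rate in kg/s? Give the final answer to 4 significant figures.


m_dot = 484.2310 * 1000 / 3600
m_dot = 134.5 kg/s


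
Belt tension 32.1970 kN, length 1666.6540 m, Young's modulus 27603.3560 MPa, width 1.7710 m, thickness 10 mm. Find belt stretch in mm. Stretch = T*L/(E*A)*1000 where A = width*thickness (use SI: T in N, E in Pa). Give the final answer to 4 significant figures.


A = 1.7710 * 0.01 = 0.01771 m^2
Stretch = 32.1970*1000 * 1666.6540 / (27603.3560e6 * 0.01771) * 1000
Stretch = 109.8 mm


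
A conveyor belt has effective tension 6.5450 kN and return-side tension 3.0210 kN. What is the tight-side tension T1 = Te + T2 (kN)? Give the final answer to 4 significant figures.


T1 = Te + T2 = 6.5450 + 3.0210
T1 = 9.566 kN


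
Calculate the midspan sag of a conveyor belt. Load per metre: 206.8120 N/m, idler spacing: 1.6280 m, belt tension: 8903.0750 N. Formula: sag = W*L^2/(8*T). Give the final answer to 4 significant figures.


sag = 206.8120 * 1.6280^2 / (8 * 8903.0750)
sag = 0.007696 m


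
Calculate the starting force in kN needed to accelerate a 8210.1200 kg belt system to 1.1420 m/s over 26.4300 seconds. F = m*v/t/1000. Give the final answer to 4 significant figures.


F = 8210.1200 * 1.1420 / 26.4300 / 1000
F = 0.3547 kN


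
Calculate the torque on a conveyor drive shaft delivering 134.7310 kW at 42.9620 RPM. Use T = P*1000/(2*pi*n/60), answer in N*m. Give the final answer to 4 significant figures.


omega = 2*pi*42.9620/60 = 4.49897 rad/s
T = 134.7310*1000 / 4.49897
T = 29950 N*m


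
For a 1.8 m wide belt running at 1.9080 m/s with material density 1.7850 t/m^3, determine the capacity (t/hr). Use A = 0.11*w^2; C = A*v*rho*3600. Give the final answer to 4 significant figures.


A = 0.11 * 1.8^2 = 0.3564 m^2
C = 0.3564 * 1.9080 * 1.7850 * 3600
C = 4370 t/hr


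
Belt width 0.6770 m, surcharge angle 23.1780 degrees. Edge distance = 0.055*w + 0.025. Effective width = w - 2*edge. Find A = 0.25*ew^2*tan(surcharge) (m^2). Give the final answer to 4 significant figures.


edge = 0.055*0.6770 + 0.025 = 0.062235 m
ew = 0.6770 - 2*0.062235 = 0.55253 m
A = 0.25 * 0.55253^2 * tan(23.1780 deg)
A = 0.03268 m^2
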